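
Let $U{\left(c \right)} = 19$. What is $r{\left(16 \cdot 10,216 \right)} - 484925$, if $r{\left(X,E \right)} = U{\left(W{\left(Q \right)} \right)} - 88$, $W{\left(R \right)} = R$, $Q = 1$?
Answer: $-484994$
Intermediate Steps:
$r{\left(X,E \right)} = -69$ ($r{\left(X,E \right)} = 19 - 88 = -69$)
$r{\left(16 \cdot 10,216 \right)} - 484925 = -69 - 484925 = -484994$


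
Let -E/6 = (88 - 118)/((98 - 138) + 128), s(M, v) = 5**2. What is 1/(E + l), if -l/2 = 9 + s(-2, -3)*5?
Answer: -22/5851 ≈ -0.0037600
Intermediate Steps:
s(M, v) = 25
l = -268 (l = -2*(9 + 25*5) = -2*(9 + 125) = -2*134 = -268)
E = 45/22 (E = -6*(88 - 118)/((98 - 138) + 128) = -(-180)/(-40 + 128) = -(-180)/88 = -6*(-15/44) = 45/22 ≈ 2.0455)
1/(E + l) = 1/(45/22 - 268) = 1/(-5851/22) = -22/5851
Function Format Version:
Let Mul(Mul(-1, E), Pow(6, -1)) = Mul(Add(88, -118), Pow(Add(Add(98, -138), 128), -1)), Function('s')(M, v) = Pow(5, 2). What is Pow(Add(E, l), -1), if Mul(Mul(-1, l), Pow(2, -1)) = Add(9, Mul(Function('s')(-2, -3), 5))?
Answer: Rational(-22, 5851) ≈ -0.0037600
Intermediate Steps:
Function('s')(M, v) = 25
l = -268 (l = Mul(-2, Add(9, Mul(25, 5))) = Mul(-2, Add(9, 125)) = Mul(-2, 134) = -268)
E = Rational(45, 22) (E = Mul(-6, Mul(Add(88, -118), Pow(Add(Add(98, -138), 128), -1))) = Mul(-6, Mul(-30, Pow(Add(-40, 128), -1))) = Mul(-6, Mul(-30, Pow(88, -1))) = Mul(-6, Mul(-30, Rational(1, 88))) = Mul(-6, Rational(-15, 44)) = Rational(45, 22) ≈ 2.0455)
Pow(Add(E, l), -1) = Pow(Add(Rational(45, 22), -268), -1) = Pow(Rational(-5851, 22), -1) = Rational(-22, 5851)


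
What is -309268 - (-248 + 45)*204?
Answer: -267856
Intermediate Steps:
-309268 - (-248 + 45)*204 = -309268 - (-203)*204 = -309268 - 1*(-41412) = -309268 + 41412 = -267856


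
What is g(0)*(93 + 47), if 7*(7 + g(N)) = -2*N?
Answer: -980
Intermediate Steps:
g(N) = -7 - 2*N/7 (g(N) = -7 + (-2*N)/7 = -7 - 2*N/7)
g(0)*(93 + 47) = (-7 - 2/7*0)*(93 + 47) = (-7 + 0)*140 = -7*140 = -980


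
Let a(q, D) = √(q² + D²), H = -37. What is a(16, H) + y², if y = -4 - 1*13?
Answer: 289 + 5*√65 ≈ 329.31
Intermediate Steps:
a(q, D) = √(D² + q²)
y = -17 (y = -4 - 13 = -17)
a(16, H) + y² = √((-37)² + 16²) + (-17)² = √(1369 + 256) + 289 = √1625 + 289 = 5*√65 + 289 = 289 + 5*√65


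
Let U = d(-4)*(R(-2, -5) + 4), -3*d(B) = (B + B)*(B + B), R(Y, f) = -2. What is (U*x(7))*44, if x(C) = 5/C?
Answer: -28160/21 ≈ -1341.0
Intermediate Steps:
d(B) = -4*B²/3 (d(B) = -(B + B)*(B + B)/3 = -2*B*2*B/3 = -4*B²/3)
U = -128/3 (U = (-4/3*(-4)²)*(-2 + 4) = -4/3*16*2 = -64/3*2 = -128/3 ≈ -42.667)
(U*x(7))*44 = -640/(3*7)*44 = -128/3*5/7*44 = -640/21*44 = -28160/21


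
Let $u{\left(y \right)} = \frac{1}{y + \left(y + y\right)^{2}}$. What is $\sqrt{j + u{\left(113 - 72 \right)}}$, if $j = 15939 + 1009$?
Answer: $\frac{\sqrt{775629040065}}{6765} \approx 130.18$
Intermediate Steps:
$u{\left(y \right)} = \frac{1}{y + 4 y^{2}}$ ($u{\left(y \right)} = \frac{1}{y + \left(2 y\right)^{2}} = \frac{1}{y + 4 y^{2}}$)
$j = 16948$
$\sqrt{j + u{\left(113 - 72 \right)}} = \sqrt{16948 + \frac{1}{\left(113 - 72\right) \left(1 + 4 \left(113 - 72\right)\right)}} = \sqrt{16948 + \frac{1}{41 \left(1 + 4 \cdot 41\right)}} = \sqrt{16948 + \frac{1}{41 \left(1 + 164\right)}} = \sqrt{16948 + \frac{1}{41 \cdot 165}} = \sqrt{16948 + \frac{1}{41} \cdot \frac{1}{165}} = \sqrt{16948 + \frac{1}{6765}} = \sqrt{\frac{114653221}{6765}} = \frac{\sqrt{775629040065}}{6765}$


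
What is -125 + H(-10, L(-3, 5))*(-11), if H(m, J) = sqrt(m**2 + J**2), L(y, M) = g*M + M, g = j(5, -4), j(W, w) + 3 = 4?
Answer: -125 - 110*sqrt(2) ≈ -280.56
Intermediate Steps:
j(W, w) = 1 (j(W, w) = -3 + 4 = 1)
g = 1
L(y, M) = 2*M (L(y, M) = 1*M + M = M + M = 2*M)
H(m, J) = sqrt(J**2 + m**2)
-125 + H(-10, L(-3, 5))*(-11) = -125 + sqrt((2*5)**2 + (-10)**2)*(-11) = -125 + sqrt(10**2 + 100)*(-11) = -125 + sqrt(100 + 100)*(-11) = -125 + sqrt(200)*(-11) = -125 + (10*sqrt(2))*(-11) = -125 - 110*sqrt(2)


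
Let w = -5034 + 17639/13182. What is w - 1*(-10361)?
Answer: 70238153/13182 ≈ 5328.3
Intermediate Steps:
w = -66340549/13182 (w = -5034 + 17639*(1/13182) = -5034 + 17639/13182 = -66340549/13182 ≈ -5032.7)
w - 1*(-10361) = -66340549/13182 - 1*(-10361) = -66340549/13182 + 10361 = 70238153/13182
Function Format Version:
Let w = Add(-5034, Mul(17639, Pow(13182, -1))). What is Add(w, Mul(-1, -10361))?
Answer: Rational(70238153, 13182) ≈ 5328.3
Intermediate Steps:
w = Rational(-66340549, 13182) (w = Add(-5034, Mul(17639, Rational(1, 13182))) = Add(-5034, Rational(17639, 13182)) = Rational(-66340549, 13182) ≈ -5032.7)
Add(w, Mul(-1, -10361)) = Add(Rational(-66340549, 13182), Mul(-1, -10361)) = Add(Rational(-66340549, 13182), 10361) = Rational(70238153, 13182)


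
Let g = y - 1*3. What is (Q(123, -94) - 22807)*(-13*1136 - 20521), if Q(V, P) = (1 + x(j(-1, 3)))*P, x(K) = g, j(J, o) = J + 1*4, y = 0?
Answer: 798201891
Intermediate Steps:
j(J, o) = 4 + J (j(J, o) = J + 4 = 4 + J)
g = -3 (g = 0 - 1*3 = 0 - 3 = -3)
x(K) = -3
Q(V, P) = -2*P (Q(V, P) = (1 - 3)*P = -2*P)
(Q(123, -94) - 22807)*(-13*1136 - 20521) = (-2*(-94) - 22807)*(-13*1136 - 20521) = (188 - 22807)*(-14768 - 20521) = -22619*(-35289) = 798201891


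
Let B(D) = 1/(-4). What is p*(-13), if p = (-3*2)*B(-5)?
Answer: -39/2 ≈ -19.500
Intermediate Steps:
B(D) = -1/4
p = 3/2 (p = -3*2*(-1/4) = -6*(-1/4) = 3/2 ≈ 1.5000)
p*(-13) = (3/2)*(-13) = -39/2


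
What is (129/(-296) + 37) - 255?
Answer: -64657/296 ≈ -218.44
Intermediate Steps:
(129/(-296) + 37) - 255 = (129*(-1/296) + 37) - 255 = (-129/296 + 37) - 255 = 10823/296 - 255 = -64657/296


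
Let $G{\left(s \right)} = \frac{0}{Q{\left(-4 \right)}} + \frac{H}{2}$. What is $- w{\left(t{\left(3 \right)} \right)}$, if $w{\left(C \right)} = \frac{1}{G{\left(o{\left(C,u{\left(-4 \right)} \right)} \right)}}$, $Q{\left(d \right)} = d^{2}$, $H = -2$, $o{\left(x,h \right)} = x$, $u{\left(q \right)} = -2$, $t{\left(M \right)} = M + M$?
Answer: $1$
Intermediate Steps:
$t{\left(M \right)} = 2 M$
$G{\left(s \right)} = -1$ ($G{\left(s \right)} = \frac{0}{\left(-4\right)^{2}} - \frac{2}{2} = \frac{0}{16} - 1 = 0 \cdot \frac{1}{16} - 1 = 0 - 1 = -1$)
$w{\left(C \right)} = -1$ ($w{\left(C \right)} = \frac{1}{-1} = -1$)
$- w{\left(t{\left(3 \right)} \right)} = \left(-1\right) \left(-1\right) = 1$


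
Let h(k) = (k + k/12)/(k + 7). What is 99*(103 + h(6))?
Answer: 20493/2 ≈ 10247.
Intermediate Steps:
h(k) = 13*k/(12*(7 + k)) (h(k) = (k + k*(1/12))/(7 + k) = (k + k/12)/(7 + k) = (13*k/12)/(7 + k) = 13*k/(12*(7 + k)))
99*(103 + h(6)) = 99*(103 + (13/12)*6/(7 + 6)) = 99*(103 + (13/12)*6/13) = 99*(103 + (13/12)*6*(1/13)) = 99*(103 + 1/2) = 99*(207/2) = 20493/2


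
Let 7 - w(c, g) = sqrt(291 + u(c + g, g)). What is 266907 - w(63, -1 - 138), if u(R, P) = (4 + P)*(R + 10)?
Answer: 266900 + sqrt(9201) ≈ 2.6700e+5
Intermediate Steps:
u(R, P) = (4 + P)*(10 + R)
w(c, g) = 7 - sqrt(331 + 4*c + 14*g + g*(c + g)) (w(c, g) = 7 - sqrt(291 + (40 + 4*(c + g) + 10*g + g*(c + g))) = 7 - sqrt(291 + (40 + (4*c + 4*g) + 10*g + g*(c + g))) = 7 - sqrt(291 + (40 + 4*c + 14*g + g*(c + g))) = 7 - sqrt(331 + 4*c + 14*g + g*(c + g)))
266907 - w(63, -1 - 138) = 266907 - (7 - sqrt(331 + 4*63 + 14*(-1 - 138) + (-1 - 138)*(63 + (-1 - 138)))) = 266907 - (7 - sqrt(331 + 252 + 14*(-139) - 139*(63 - 139))) = 266907 - (7 - sqrt(331 + 252 - 1946 - 139*(-76))) = 266907 - (7 - sqrt(331 + 252 - 1946 + 10564)) = 266907 - (7 - sqrt(9201)) = 266907 + (-7 + sqrt(9201)) = 266900 + sqrt(9201)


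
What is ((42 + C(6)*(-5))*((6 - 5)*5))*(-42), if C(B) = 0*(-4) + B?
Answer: -2520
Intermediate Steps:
C(B) = B (C(B) = 0 + B = B)
((42 + C(6)*(-5))*((6 - 5)*5))*(-42) = ((42 + 6*(-5))*((6 - 5)*5))*(-42) = ((42 - 30)*(1*5))*(-42) = (12*5)*(-42) = 60*(-42) = -2520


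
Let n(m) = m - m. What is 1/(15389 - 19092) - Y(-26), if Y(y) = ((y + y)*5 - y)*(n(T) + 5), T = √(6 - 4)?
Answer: 4332509/3703 ≈ 1170.0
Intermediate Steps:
T = √2 ≈ 1.4142
n(m) = 0
Y(y) = 45*y (Y(y) = ((y + y)*5 - y)*(0 + 5) = ((2*y)*5 - y)*5 = (10*y - y)*5 = (9*y)*5 = 45*y)
1/(15389 - 19092) - Y(-26) = 1/(15389 - 19092) - 45*(-26) = 1/(-3703) - 1*(-1170) = -1/3703 + 1170 = 4332509/3703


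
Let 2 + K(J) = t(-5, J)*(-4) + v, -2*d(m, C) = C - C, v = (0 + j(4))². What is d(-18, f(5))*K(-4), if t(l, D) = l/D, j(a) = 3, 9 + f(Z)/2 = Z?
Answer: 0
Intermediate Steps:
f(Z) = -18 + 2*Z
v = 9 (v = (0 + 3)² = 3² = 9)
d(m, C) = 0 (d(m, C) = -(C - C)/2 = -½*0 = 0)
K(J) = 7 + 20/J (K(J) = -2 + (-5/J*(-4) + 9) = -2 + (20/J + 9) = -2 + (9 + 20/J) = 7 + 20/J)
d(-18, f(5))*K(-4) = 0*(7 + 20/(-4)) = 0*(7 + 20*(-¼)) = 0*(7 - 5) = 0*2 = 0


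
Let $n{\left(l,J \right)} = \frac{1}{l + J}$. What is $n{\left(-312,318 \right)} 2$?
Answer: $\frac{1}{3} \approx 0.33333$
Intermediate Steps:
$n{\left(l,J \right)} = \frac{1}{J + l}$
$n{\left(-312,318 \right)} 2 = \frac{1}{318 - 312} \cdot 2 = \frac{1}{6} \cdot 2 = \frac{1}{3}$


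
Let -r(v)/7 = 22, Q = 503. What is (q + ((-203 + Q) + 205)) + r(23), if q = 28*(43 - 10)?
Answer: 1275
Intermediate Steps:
r(v) = -154 (r(v) = -7*22 = -154)
q = 924 (q = 28*33 = 924)
(q + ((-203 + Q) + 205)) + r(23) = (924 + ((-203 + 503) + 205)) - 154 = (924 + (300 + 205)) - 154 = (924 + 505) - 154 = 1429 - 154 = 1275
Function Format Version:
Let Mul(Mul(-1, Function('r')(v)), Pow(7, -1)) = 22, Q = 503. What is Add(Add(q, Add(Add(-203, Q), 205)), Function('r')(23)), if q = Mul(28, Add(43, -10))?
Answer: 1275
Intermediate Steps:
Function('r')(v) = -154 (Function('r')(v) = Mul(-7, 22) = -154)
q = 924 (q = Mul(28, 33) = 924)
Add(Add(q, Add(Add(-203, Q), 205)), Function('r')(23)) = Add(Add(924, Add(Add(-203, 503), 205)), -154) = Add(Add(924, Add(300, 205)), -154) = Add(Add(924, 505), -154) = Add(1429, -154) = 1275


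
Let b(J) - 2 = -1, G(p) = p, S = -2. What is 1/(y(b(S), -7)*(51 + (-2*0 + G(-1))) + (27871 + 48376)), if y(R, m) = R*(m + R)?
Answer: 1/75947 ≈ 1.3167e-5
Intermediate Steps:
b(J) = 1 (b(J) = 2 - 1 = 1)
y(R, m) = R*(R + m)
1/(y(b(S), -7)*(51 + (-2*0 + G(-1))) + (27871 + 48376)) = 1/((1*(1 - 7))*(51 + (-2*0 - 1)) + (27871 + 48376)) = 1/((1*(-6))*(51 + (0 - 1)) + 76247) = 1/(-6*(51 - 1) + 76247) = 1/(-6*50 + 76247) = 1/(-300 + 76247) = 1/75947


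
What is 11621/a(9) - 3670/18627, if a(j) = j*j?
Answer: 72055699/502929 ≈ 143.27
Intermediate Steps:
a(j) = j²
11621/a(9) - 3670/18627 = 11621/(9²) - 3670/18627 = 11621/81 - 3670*1/18627 = 11621*(1/81) - 3670/18627 = 11621/81 - 3670/18627 = 72055699/502929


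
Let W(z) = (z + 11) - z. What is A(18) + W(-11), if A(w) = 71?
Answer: 82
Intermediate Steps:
W(z) = 11 (W(z) = (11 + z) - z = 11)
A(18) + W(-11) = 71 + 11 = 82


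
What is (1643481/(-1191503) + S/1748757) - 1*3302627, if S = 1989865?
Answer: -6881516648442408439/2083649211771 ≈ -3.3026e+6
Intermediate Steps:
(1643481/(-1191503) + S/1748757) - 1*3302627 = (1643481/(-1191503) + 1989865/1748757) - 1*3302627 = (1643481*(-1/1191503) + 1989865*(1/1748757)) - 3302627 = (-1643481/1191503 + 1989865/1748757) - 3302627 = -503118786022/2083649211771 - 3302627 = -6881516648442408439/2083649211771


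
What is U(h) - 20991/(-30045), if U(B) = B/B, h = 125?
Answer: 17012/10015 ≈ 1.6987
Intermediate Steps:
U(B) = 1
U(h) - 20991/(-30045) = 1 - 20991/(-30045) = 1 - 20991*(-1/30045) = 1 + 6997/10015 = 17012/10015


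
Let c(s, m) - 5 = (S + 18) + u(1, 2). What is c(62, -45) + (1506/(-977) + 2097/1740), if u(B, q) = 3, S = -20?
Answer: 3209403/566660 ≈ 5.6637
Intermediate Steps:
c(s, m) = 6 (c(s, m) = 5 + ((-20 + 18) + 3) = 5 + (-2 + 3) = 5 + 1 = 6)
c(62, -45) + (1506/(-977) + 2097/1740) = 6 + (1506/(-977) + 2097/1740) = 6 + (1506*(-1/977) + 2097*(1/1740)) = 6 + (-1506/977 + 699/580) = 6 - 190557/566660 = 3209403/566660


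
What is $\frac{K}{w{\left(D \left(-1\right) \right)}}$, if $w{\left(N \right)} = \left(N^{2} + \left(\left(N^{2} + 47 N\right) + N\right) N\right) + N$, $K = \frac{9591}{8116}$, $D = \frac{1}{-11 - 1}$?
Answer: $\frac{4143312}{1487257} \approx 2.7859$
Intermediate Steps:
$D = - \frac{1}{12}$ ($D = \frac{1}{-12} = - \frac{1}{12} \approx -0.083333$)
$K = \frac{9591}{8116}$ ($K = 9591 \cdot \frac{1}{8116} = \frac{9591}{8116} \approx 1.1817$)
$w{\left(N \right)} = N + N^{2} + N \left(N^{2} + 48 N\right)$ ($w{\left(N \right)} = \left(N^{2} + \left(N^{2} + 48 N\right) N\right) + N = \left(N^{2} + N \left(N^{2} + 48 N\right)\right) + N = N + N^{2} + N \left(N^{2} + 48 N\right)$)
$\frac{K}{w{\left(D \left(-1\right) \right)}} = \frac{9591}{8116 \left(- \frac{1}{12}\right) \left(-1\right) \left(1 + \left(\left(- \frac{1}{12}\right) \left(-1\right)\right)^{2} + 49 \left(\left(- \frac{1}{12}\right) \left(-1\right)\right)\right)} = \frac{9591}{8116 \frac{1 + \left(\frac{1}{12}\right)^{2} + 49 \cdot \frac{1}{12}}{12}} = \frac{9591}{8116 \frac{1 + \frac{1}{144} + \frac{49}{12}}{12}} = \frac{9591}{8116 \cdot \frac{1}{12} \cdot \frac{733}{144}} = \frac{9591}{8116 \cdot \frac{733}{1728}} = \frac{9591}{8116} \cdot \frac{1728}{733} = \frac{4143312}{1487257}$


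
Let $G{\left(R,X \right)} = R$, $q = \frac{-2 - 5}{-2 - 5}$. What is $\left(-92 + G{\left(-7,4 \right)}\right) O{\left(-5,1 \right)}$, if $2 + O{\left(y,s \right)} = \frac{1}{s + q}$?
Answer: $\frac{297}{2} \approx 148.5$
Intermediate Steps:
$q = 1$ ($q = - \frac{7}{-7} = \left(-7\right) \left(- \frac{1}{7}\right) = 1$)
$O{\left(y,s \right)} = -2 + \frac{1}{1 + s}$ ($O{\left(y,s \right)} = -2 + \frac{1}{s + 1} = -2 + \frac{1}{1 + s}$)
$\left(-92 + G{\left(-7,4 \right)}\right) O{\left(-5,1 \right)} = \left(-92 - 7\right) \frac{-1 - 2}{1 + 1} = - 99 \frac{-1 - 2}{2} = - 99 \cdot \frac{1}{2} \left(-3\right) = \left(-99\right) \left(- \frac{3}{2}\right) = \frac{297}{2}$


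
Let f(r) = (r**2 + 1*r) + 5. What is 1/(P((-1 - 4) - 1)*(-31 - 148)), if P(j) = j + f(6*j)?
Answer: -1/225361 ≈ -4.4373e-6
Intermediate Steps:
f(r) = 5 + r + r**2 (f(r) = (r**2 + r) + 5 = (r + r**2) + 5 = 5 + r + r**2)
P(j) = 5 + 7*j + 36*j**2 (P(j) = j + (5 + 6*j + (6*j)**2) = j + (5 + 6*j + 36*j**2) = 5 + 7*j + 36*j**2)
1/(P((-1 - 4) - 1)*(-31 - 148)) = 1/((5 + 7*((-1 - 4) - 1) + 36*((-1 - 4) - 1)**2)*(-31 - 148)) = 1/((5 + 7*(-5 - 1) + 36*(-5 - 1)**2)*(-179)) = 1/((5 + 7*(-6) + 36*(-6)**2)*(-179)) = 1/((5 - 42 + 36*36)*(-179)) = 1/((5 - 42 + 1296)*(-179)) = 1/(1259*(-179)) = 1/(-225361) = -1/225361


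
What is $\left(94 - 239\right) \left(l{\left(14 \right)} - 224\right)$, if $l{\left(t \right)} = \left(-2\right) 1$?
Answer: $32770$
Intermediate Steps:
$l{\left(t \right)} = -2$
$\left(94 - 239\right) \left(l{\left(14 \right)} - 224\right) = \left(94 - 239\right) \left(-2 - 224\right) = \left(-145\right) \left(-226\right) = 32770$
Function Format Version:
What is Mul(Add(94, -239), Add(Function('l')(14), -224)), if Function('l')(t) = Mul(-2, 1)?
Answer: 32770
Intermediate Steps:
Function('l')(t) = -2
Mul(Add(94, -239), Add(Function('l')(14), -224)) = Mul(Add(94, -239), Add(-2, -224)) = Mul(-145, -226) = 32770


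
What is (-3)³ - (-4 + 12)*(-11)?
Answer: 61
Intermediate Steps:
(-3)³ - (-4 + 12)*(-11) = -27 - 8*(-11) = -27 - 1*(-88) = -27 + 88 = 61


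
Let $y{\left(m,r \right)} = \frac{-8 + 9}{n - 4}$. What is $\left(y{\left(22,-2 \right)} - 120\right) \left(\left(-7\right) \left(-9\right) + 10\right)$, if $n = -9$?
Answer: $- \frac{113953}{13} \approx -8765.6$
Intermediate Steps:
$y{\left(m,r \right)} = - \frac{1}{13}$ ($y{\left(m,r \right)} = \frac{-8 + 9}{-9 - 4} = 1 \frac{1}{-13} = 1 \left(- \frac{1}{13}\right) = - \frac{1}{13}$)
$\left(y{\left(22,-2 \right)} - 120\right) \left(\left(-7\right) \left(-9\right) + 10\right) = \left(- \frac{1}{13} - 120\right) \left(\left(-7\right) \left(-9\right) + 10\right) = - \frac{1561 \left(63 + 10\right)}{13} = \left(- \frac{1561}{13}\right) 73 = - \frac{113953}{13}$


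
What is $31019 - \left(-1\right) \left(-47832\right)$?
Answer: $-16813$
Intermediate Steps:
$31019 - \left(-1\right) \left(-47832\right) = 31019 - 47832 = -16813$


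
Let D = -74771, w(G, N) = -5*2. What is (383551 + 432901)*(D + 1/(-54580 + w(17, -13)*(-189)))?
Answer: -1608281436909966/26345 ≈ -6.1047e+10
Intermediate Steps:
w(G, N) = -10
(383551 + 432901)*(D + 1/(-54580 + w(17, -13)*(-189))) = (383551 + 432901)*(-74771 + 1/(-54580 - 10*(-189))) = 816452*(-74771 + 1/(-54580 + 1890)) = 816452*(-74771 + 1/(-52690)) = 816452*(-74771 - 1/52690) = 816452*(-3939683991/52690) = -1608281436909966/26345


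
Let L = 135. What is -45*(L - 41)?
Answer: -4230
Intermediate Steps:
-45*(L - 41) = -45*(135 - 41) = -45*94 = -4230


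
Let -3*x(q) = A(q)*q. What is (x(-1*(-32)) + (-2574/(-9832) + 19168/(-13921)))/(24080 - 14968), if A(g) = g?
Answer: -70307031947/1870756545696 ≈ -0.037582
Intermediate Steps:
x(q) = -q**2/3 (x(q) = -q*q/3 = -q**2/3)
(x(-1*(-32)) + (-2574/(-9832) + 19168/(-13921)))/(24080 - 14968) = (-(-1*(-32))**2/3 + (-2574/(-9832) + 19168/(-13921)))/(24080 - 14968) = (-1/3*32**2 + (-2574*(-1/9832) + 19168*(-1/13921)))/9112 = (-1/3*1024 + (1287/4916 - 19168/13921))*(1/9112) = (-1024/3 - 76313561/68435636)*(1/9112) = -70307031947/205306908*1/9112 = -70307031947/1870756545696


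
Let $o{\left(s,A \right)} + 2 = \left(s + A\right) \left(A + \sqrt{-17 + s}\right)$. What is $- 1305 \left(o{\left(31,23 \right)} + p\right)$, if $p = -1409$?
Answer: $220545 - 70470 \sqrt{14} \approx -43130.0$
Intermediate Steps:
$o{\left(s,A \right)} = -2 + \left(A + s\right) \left(A + \sqrt{-17 + s}\right)$ ($o{\left(s,A \right)} = -2 + \left(s + A\right) \left(A + \sqrt{-17 + s}\right) = -2 + \left(A + s\right) \left(A + \sqrt{-17 + s}\right)$)
$- 1305 \left(o{\left(31,23 \right)} + p\right) = - 1305 \left(\left(-2 + 23^{2} + 23 \cdot 31 + 23 \sqrt{-17 + 31} + 31 \sqrt{-17 + 31}\right) - 1409\right) = - 1305 \left(\left(-2 + 529 + 713 + 23 \sqrt{14} + 31 \sqrt{14}\right) - 1409\right) = - 1305 \left(\left(1240 + 54 \sqrt{14}\right) - 1409\right) = - 1305 \left(-169 + 54 \sqrt{14}\right) = 220545 - 70470 \sqrt{14}$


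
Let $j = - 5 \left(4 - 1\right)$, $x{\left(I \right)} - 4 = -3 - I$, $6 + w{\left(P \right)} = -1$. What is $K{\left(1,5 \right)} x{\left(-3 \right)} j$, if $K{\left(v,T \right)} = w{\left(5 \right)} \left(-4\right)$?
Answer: $-1680$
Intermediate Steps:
$w{\left(P \right)} = -7$ ($w{\left(P \right)} = -6 - 1 = -7$)
$x{\left(I \right)} = 1 - I$ ($x{\left(I \right)} = 4 - \left(3 + I\right) = 1 - I$)
$j = -15$ ($j = - 5 \left(4 - 1\right) = \left(-5\right) 3 = -15$)
$K{\left(v,T \right)} = 28$ ($K{\left(v,T \right)} = \left(-7\right) \left(-4\right) = 28$)
$K{\left(1,5 \right)} x{\left(-3 \right)} j = 28 \left(1 - -3\right) \left(-15\right) = 28 \left(1 + 3\right) \left(-15\right) = 28 \cdot 4 \left(-15\right) = 112 \left(-15\right) = -1680$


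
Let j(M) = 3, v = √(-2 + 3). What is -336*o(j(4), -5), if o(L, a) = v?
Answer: -336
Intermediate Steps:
v = 1 (v = √1 = 1)
o(L, a) = 1
-336*o(j(4), -5) = -336*1 = -336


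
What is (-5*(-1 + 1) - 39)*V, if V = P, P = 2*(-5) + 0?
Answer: 390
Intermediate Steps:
P = -10 (P = -10 + 0 = -10)
V = -10
(-5*(-1 + 1) - 39)*V = (-5*(-1 + 1) - 39)*(-10) = (-5*0 - 39)*(-10) = (0 - 39)*(-10) = -39*(-10) = 390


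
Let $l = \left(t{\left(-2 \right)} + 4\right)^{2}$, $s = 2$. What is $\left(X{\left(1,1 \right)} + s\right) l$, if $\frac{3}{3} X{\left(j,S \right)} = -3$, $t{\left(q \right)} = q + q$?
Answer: $0$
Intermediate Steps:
$t{\left(q \right)} = 2 q$
$X{\left(j,S \right)} = -3$
$l = 0$ ($l = \left(2 \left(-2\right) + 4\right)^{2} = \left(-4 + 4\right)^{2} = 0^{2} = 0$)
$\left(X{\left(1,1 \right)} + s\right) l = \left(-3 + 2\right) 0 = \left(-1\right) 0 = 0$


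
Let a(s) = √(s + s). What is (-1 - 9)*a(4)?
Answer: -20*√2 ≈ -28.284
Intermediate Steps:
a(s) = √2*√s (a(s) = √(2*s) = √2*√s)
(-1 - 9)*a(4) = (-1 - 9)*(√2*√4) = -10*√2*2 = -20*√2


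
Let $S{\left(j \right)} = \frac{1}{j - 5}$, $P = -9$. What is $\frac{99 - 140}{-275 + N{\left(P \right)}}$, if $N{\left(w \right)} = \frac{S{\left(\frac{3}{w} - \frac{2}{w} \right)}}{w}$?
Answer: $\frac{1886}{12649} \approx 0.1491$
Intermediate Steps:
$S{\left(j \right)} = \frac{1}{-5 + j}$
$N{\left(w \right)} = \frac{1}{w \left(-5 + \frac{1}{w}\right)}$ ($N{\left(w \right)} = \frac{1}{\left(-5 + \left(\frac{3}{w} - \frac{2}{w}\right)\right) w} = \frac{1}{\left(-5 + \frac{1}{w}\right) w} = \frac{1}{w \left(-5 + \frac{1}{w}\right)}$)
$\frac{99 - 140}{-275 + N{\left(P \right)}} = \frac{99 - 140}{-275 - \frac{1}{-1 + 5 \left(-9\right)}} = - \frac{41}{-275 - \frac{1}{-1 - 45}} = - \frac{41}{-275 - \frac{1}{-46}} = - \frac{41}{-275 - - \frac{1}{46}} = - \frac{41}{-275 + \frac{1}{46}} = - \frac{41}{- \frac{12649}{46}} = \left(-41\right) \left(- \frac{46}{12649}\right) = \frac{1886}{12649}$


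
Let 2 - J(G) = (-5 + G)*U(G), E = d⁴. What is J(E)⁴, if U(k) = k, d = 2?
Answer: 916636176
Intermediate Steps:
E = 16 (E = 2⁴ = 16)
J(G) = 2 - G*(-5 + G) (J(G) = 2 - (-5 + G)*G = 2 - G*(-5 + G))
J(E)⁴ = (2 - 1*16² + 5*16)⁴ = (2 - 1*256 + 80)⁴ = (2 - 256 + 80)⁴ = (-174)⁴ = 916636176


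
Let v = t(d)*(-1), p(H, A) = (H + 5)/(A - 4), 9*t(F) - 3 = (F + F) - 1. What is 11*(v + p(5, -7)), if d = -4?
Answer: -8/3 ≈ -2.6667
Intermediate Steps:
t(F) = 2/9 + 2*F/9 (t(F) = 1/3 + ((F + F) - 1)/9 = 1/3 + (2*F - 1)/9 = 1/3 + (-1 + 2*F)/9 = 1/3 + (-1/9 + 2*F/9) = 2/9 + 2*F/9)
p(H, A) = (5 + H)/(-4 + A)
v = 2/3 (v = (2/9 + (2/9)*(-4))*(-1) = (2/9 - 8/9)*(-1) = -2/3*(-1) = 2/3 ≈ 0.66667)
11*(v + p(5, -7)) = 11*(2/3 + (5 + 5)/(-4 - 7)) = 11*(2/3 + 10/(-11)) = 11*(2/3 - 1/11*10) = 11*(2/3 - 10/11) = 11*(-8/33) = -8/3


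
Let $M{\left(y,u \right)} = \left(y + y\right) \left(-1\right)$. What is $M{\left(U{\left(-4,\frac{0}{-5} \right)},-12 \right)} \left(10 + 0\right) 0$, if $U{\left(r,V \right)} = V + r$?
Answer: $0$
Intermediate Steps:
$M{\left(y,u \right)} = - 2 y$ ($M{\left(y,u \right)} = 2 y \left(-1\right) = - 2 y$)
$M{\left(U{\left(-4,\frac{0}{-5} \right)},-12 \right)} \left(10 + 0\right) 0 = - 2 \left(\frac{0}{-5} - 4\right) \left(10 + 0\right) 0 = - 2 \left(0 \left(- \frac{1}{5}\right) - 4\right) 10 \cdot 0 = - 2 \left(0 - 4\right) 0 = \left(-2\right) \left(-4\right) 0 = 8 \cdot 0 = 0$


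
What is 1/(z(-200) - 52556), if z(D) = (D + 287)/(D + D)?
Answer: -400/21022487 ≈ -1.9027e-5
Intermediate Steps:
z(D) = (287 + D)/(2*D) (z(D) = (287 + D)/((2*D)) = (287 + D)*(1/(2*D)) = (287 + D)/(2*D))
1/(z(-200) - 52556) = 1/((1/2)*(287 - 200)/(-200) - 52556) = 1/((1/2)*(-1/200)*87 - 52556) = 1/(-87/400 - 52556) = 1/(-21022487/400) = -400/21022487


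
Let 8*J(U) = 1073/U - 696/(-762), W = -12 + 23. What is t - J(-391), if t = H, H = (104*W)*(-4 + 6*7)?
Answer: 17269603747/397256 ≈ 43472.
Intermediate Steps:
W = 11
J(U) = 29/254 + 1073/(8*U) (J(U) = (1073/U - 696/(-762))/8 = (1073/U - 696*(-1/762))/8 = (1073/U + 116/127)/8 = (116/127 + 1073/U)/8 = 29/254 + 1073/(8*U))
H = 43472 (H = (104*11)*(-4 + 6*7) = 1144*(-4 + 42) = 1144*38 = 43472)
t = 43472
t - J(-391) = 43472 - 29*(4699 + 4*(-391))/(1016*(-391)) = 43472 - 29*(-1)*(4699 - 1564)/(1016*391) = 43472 - 29*(-1)*3135/(1016*391) = 43472 - 1*(-90915/397256) = 43472 + 90915/397256 = 17269603747/397256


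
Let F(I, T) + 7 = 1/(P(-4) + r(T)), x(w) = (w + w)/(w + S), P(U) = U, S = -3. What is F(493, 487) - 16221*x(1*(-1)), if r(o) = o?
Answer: -7841503/966 ≈ -8117.5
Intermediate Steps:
x(w) = 2*w/(-3 + w) (x(w) = (w + w)/(w - 3) = (2*w)/(-3 + w) = 2*w/(-3 + w))
F(I, T) = -7 + 1/(-4 + T)
F(493, 487) - 16221*x(1*(-1)) = (29 - 7*487)/(-4 + 487) - 16221*2*(1*(-1))/(-3 + 1*(-1)) = (29 - 3409)/483 - 16221*2*(-1)/(-3 - 1) = (1/483)*(-3380) - 16221*2*(-1)/(-4) = -3380/483 - 16221*2*(-1)*(-¼) = -3380/483 - 16221/2 = -7841503/966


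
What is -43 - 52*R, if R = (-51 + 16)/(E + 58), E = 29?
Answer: -1921/87 ≈ -22.080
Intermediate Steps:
R = -35/87 (R = (-51 + 16)/(29 + 58) = -35/87 ≈ -0.40230)
-43 - 52*R = -43 - 52*(-35/87) = -43 + 1820/87 = -1921/87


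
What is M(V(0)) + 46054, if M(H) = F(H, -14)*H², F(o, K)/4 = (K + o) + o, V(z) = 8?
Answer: 46566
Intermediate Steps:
F(o, K) = 4*K + 8*o (F(o, K) = 4*((K + o) + o) = 4*(K + 2*o) = 4*K + 8*o)
M(H) = H²*(-56 + 8*H) (M(H) = (4*(-14) + 8*H)*H² = (-56 + 8*H)*H² = H²*(-56 + 8*H))
M(V(0)) + 46054 = 8*8²*(-7 + 8) + 46054 = 8*64*1 + 46054 = 512 + 46054 = 46566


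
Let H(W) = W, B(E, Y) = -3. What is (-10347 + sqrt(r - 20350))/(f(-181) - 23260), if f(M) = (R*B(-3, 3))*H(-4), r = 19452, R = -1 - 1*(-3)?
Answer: 10347/23236 - I*sqrt(898)/23236 ≈ 0.4453 - 0.0012897*I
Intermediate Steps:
R = 2 (R = -1 + 3 = 2)
f(M) = 24 (f(M) = (2*(-3))*(-4) = -6*(-4) = 24)
(-10347 + sqrt(r - 20350))/(f(-181) - 23260) = (-10347 + sqrt(19452 - 20350))/(24 - 23260) = (-10347 + sqrt(-898))/(-23236) = (-10347 + I*sqrt(898))*(-1/23236) = 10347/23236 - I*sqrt(898)/23236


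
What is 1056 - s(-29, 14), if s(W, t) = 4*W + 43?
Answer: 1129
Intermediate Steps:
s(W, t) = 43 + 4*W
1056 - s(-29, 14) = 1056 - (43 + 4*(-29)) = 1056 - (43 - 116) = 1056 - 1*(-73) = 1056 + 73 = 1129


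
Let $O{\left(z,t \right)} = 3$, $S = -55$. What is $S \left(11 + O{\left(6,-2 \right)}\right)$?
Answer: $-770$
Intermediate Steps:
$S \left(11 + O{\left(6,-2 \right)}\right) = - 55 \left(11 + 3\right) = \left(-55\right) 14 = -770$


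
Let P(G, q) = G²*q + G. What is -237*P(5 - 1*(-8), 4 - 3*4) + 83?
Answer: 317426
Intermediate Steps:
P(G, q) = G + q*G² (P(G, q) = q*G² + G = G + q*G²)
-237*P(5 - 1*(-8), 4 - 3*4) + 83 = -237*(5 - 1*(-8))*(1 + (5 - 1*(-8))*(4 - 3*4)) + 83 = -237*(5 + 8)*(1 + (5 + 8)*(4 - 12)) + 83 = -3081*(1 + 13*(-8)) + 83 = -3081*(1 - 104) + 83 = -3081*(-103) + 83 = -237*(-1339) + 83 = 317343 + 83 = 317426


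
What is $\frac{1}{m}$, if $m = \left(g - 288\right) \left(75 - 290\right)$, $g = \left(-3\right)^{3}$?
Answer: $\frac{1}{67725} \approx 1.4766 \cdot 10^{-5}$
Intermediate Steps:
$g = -27$
$m = 67725$ ($m = \left(-27 - 288\right) \left(75 - 290\right) = \left(-315\right) \left(-215\right) = 67725$)
$\frac{1}{m} = \frac{1}{67725}$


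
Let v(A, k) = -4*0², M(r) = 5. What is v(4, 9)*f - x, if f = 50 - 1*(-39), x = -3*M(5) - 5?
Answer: 20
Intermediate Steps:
v(A, k) = 0 (v(A, k) = -4*0 = 0)
x = -20 (x = -3*5 - 5 = -15 - 5 = -20)
f = 89 (f = 50 + 39 = 89)
v(4, 9)*f - x = 0*89 - 1*(-20) = 0 + 20 = 20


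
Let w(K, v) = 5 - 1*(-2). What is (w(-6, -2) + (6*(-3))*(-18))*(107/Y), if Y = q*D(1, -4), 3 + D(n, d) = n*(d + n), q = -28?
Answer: 35417/168 ≈ 210.82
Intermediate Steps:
w(K, v) = 7 (w(K, v) = 5 + 2 = 7)
D(n, d) = -3 + n*(d + n)
Y = 168 (Y = -28*(-3 + 1² - 4*1) = -28*(-3 + 1 - 4) = -28*(-6) = 168)
(w(-6, -2) + (6*(-3))*(-18))*(107/Y) = (7 + (6*(-3))*(-18))*(107/168) = (7 - 18*(-18))*(107*(1/168)) = (7 + 324)*(107/168) = 331*(107/168) = 35417/168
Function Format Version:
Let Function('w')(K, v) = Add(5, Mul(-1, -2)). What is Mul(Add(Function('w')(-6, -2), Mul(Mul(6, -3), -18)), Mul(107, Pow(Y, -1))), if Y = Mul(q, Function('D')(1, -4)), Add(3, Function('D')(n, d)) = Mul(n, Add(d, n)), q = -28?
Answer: Rational(35417, 168) ≈ 210.82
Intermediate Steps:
Function('w')(K, v) = 7 (Function('w')(K, v) = Add(5, 2) = 7)
Function('D')(n, d) = Add(-3, Mul(n, Add(d, n)))
Y = 168 (Y = Mul(-28, Add(-3, Pow(1, 2), Mul(-4, 1))) = Mul(-28, Add(-3, 1, -4)) = Mul(-28, -6) = 168)
Mul(Add(Function('w')(-6, -2), Mul(Mul(6, -3), -18)), Mul(107, Pow(Y, -1))) = Mul(Add(7, Mul(Mul(6, -3), -18)), Mul(107, Pow(168, -1))) = Mul(Add(7, Mul(-18, -18)), Mul(107, Rational(1, 168))) = Mul(Add(7, 324), Rational(107, 168)) = Mul(331, Rational(107, 168)) = Rational(35417, 168)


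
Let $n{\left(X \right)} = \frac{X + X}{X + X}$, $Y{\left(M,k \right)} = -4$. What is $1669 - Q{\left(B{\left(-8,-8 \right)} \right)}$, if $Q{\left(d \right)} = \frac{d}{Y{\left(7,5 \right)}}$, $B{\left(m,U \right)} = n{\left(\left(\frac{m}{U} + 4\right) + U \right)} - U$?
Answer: $\frac{6685}{4} \approx 1671.3$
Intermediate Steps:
$n{\left(X \right)} = 1$ ($n{\left(X \right)} = \frac{2 X}{2 X} = 2 X \frac{1}{2 X} = 1$)
$B{\left(m,U \right)} = 1 - U$
$Q{\left(d \right)} = - \frac{d}{4}$ ($Q{\left(d \right)} = \frac{d}{-4} = d \left(- \frac{1}{4}\right) = - \frac{d}{4}$)
$1669 - Q{\left(B{\left(-8,-8 \right)} \right)} = 1669 - - \frac{1 - -8}{4} = 1669 - - \frac{1 + 8}{4} = 1669 - \left(- \frac{1}{4}\right) 9 = 1669 - - \frac{9}{4} = 1669 + \frac{9}{4} = \frac{6685}{4}$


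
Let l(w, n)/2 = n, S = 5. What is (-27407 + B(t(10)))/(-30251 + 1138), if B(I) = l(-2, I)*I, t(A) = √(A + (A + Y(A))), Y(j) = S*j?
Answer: 27267/29113 ≈ 0.93659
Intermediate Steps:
Y(j) = 5*j
l(w, n) = 2*n
t(A) = √7*√A (t(A) = √(A + (A + 5*A)) = √(A + 6*A) = √(7*A) = √7*√A)
B(I) = 2*I² (B(I) = (2*I)*I = 2*I²)
(-27407 + B(t(10)))/(-30251 + 1138) = (-27407 + 2*(√7*√10)²)/(-30251 + 1138) = (-27407 + 2*(√70)²)/(-29113) = (-27407 + 2*70)*(-1/29113) = (-27407 + 140)*(-1/29113) = -27267*(-1/29113) = 27267/29113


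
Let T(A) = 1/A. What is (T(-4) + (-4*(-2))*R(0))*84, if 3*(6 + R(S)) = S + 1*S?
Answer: -4053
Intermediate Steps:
R(S) = -6 + 2*S/3 (R(S) = -6 + (S + 1*S)/3 = -6 + (S + S)/3 = -6 + (2*S)/3 = -6 + 2*S/3)
(T(-4) + (-4*(-2))*R(0))*84 = (1/(-4) + (-4*(-2))*(-6 + (⅔)*0))*84 = (-¼ + 8*(-6 + 0))*84 = (-¼ + 8*(-6))*84 = (-¼ - 48)*84 = -193/4*84 = -4053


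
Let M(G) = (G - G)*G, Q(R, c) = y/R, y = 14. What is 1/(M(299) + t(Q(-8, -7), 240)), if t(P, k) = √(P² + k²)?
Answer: 4*√921649/921649 ≈ 0.0041666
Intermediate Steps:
Q(R, c) = 14/R
M(G) = 0 (M(G) = 0*G = 0)
1/(M(299) + t(Q(-8, -7), 240)) = 1/(0 + √((14/(-8))² + 240²)) = 1/(0 + √((14*(-⅛))² + 57600)) = 1/(0 + √((-7/4)² + 57600)) = 1/(0 + √(49/16 + 57600)) = 1/(0 + √(921649/16)) = 1/(0 + √921649/4) = 1/(√921649/4) = 4*√921649/921649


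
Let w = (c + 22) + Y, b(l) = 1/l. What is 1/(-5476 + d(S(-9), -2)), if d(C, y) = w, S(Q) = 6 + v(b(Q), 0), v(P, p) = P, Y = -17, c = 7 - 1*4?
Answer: -1/5468 ≈ -0.00018288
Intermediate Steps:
c = 3 (c = 7 - 4 = 3)
w = 8 (w = (3 + 22) - 17 = 25 - 17 = 8)
S(Q) = 6 + 1/Q
d(C, y) = 8
1/(-5476 + d(S(-9), -2)) = 1/(-5476 + 8) = 1/(-5468) = -1/5468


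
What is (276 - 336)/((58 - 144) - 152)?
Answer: 30/119 ≈ 0.25210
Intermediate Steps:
(276 - 336)/((58 - 144) - 152) = -60/(-86 - 152) = -60/(-238) = -60*(-1/238) = 30/119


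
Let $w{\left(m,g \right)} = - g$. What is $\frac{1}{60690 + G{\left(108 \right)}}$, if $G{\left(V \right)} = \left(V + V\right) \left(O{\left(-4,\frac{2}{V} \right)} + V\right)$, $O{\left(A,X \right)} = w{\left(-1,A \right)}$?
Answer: $\frac{1}{84882} \approx 1.1781 \cdot 10^{-5}$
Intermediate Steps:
$O{\left(A,X \right)} = - A$
$G{\left(V \right)} = 2 V \left(4 + V\right)$ ($G{\left(V \right)} = \left(V + V\right) \left(\left(-1\right) \left(-4\right) + V\right) = 2 V \left(4 + V\right)$)
$\frac{1}{60690 + G{\left(108 \right)}} = \frac{1}{60690 + 2 \cdot 108 \left(4 + 108\right)} = \frac{1}{60690 + 2 \cdot 108 \cdot 112} = \frac{1}{60690 + 24192} = \frac{1}{84882}$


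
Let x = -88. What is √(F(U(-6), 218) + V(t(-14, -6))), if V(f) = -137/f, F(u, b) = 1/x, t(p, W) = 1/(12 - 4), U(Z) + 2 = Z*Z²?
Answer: I*√2121878/44 ≈ 33.106*I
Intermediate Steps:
U(Z) = -2 + Z³ (U(Z) = -2 + Z*Z² = -2 + Z³)
t(p, W) = ⅛ (t(p, W) = 1/8 = ⅛)
F(u, b) = -1/88 (F(u, b) = 1/(-88) = -1/88)
√(F(U(-6), 218) + V(t(-14, -6))) = √(-1/88 - 137/⅛) = √(-1/88 - 137*8) = √(-1/88 - 1096) = √(-96449/88) = I*√2121878/44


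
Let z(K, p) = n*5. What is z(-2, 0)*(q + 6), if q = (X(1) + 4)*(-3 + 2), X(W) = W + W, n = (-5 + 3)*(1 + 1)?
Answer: 0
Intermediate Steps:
n = -4 (n = -2*2 = -4)
X(W) = 2*W
q = -6 (q = (2*1 + 4)*(-3 + 2) = (2 + 4)*(-1) = 6*(-1) = -6)
z(K, p) = -20 (z(K, p) = -4*5 = -20)
z(-2, 0)*(q + 6) = -20*(-6 + 6) = -20*0 = 0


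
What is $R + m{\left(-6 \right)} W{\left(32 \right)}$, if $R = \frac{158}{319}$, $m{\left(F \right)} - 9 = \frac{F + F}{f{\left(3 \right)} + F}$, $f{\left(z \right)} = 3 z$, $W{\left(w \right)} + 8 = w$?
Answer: $\frac{38438}{319} \approx 120.5$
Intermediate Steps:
$W{\left(w \right)} = -8 + w$
$m{\left(F \right)} = 9 + \frac{2 F}{9 + F}$ ($m{\left(F \right)} = 9 + \frac{F + F}{3 \cdot 3 + F} = 9 + \frac{2 F}{9 + F}$)
$R = \frac{158}{319}$ ($R = 158 \cdot \frac{1}{319} = \frac{158}{319} \approx 0.4953$)
$R + m{\left(-6 \right)} W{\left(32 \right)} = \frac{158}{319} + \frac{81 + 11 \left(-6\right)}{9 - 6} \left(-8 + 32\right) = \frac{158}{319} + \frac{81 - 66}{3} \cdot 24 = \frac{158}{319} + \frac{1}{3} \cdot 15 \cdot 24 = \frac{158}{319} + 5 \cdot 24 = \frac{158}{319} + 120 = \frac{38438}{319}$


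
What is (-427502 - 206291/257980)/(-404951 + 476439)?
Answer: -110287172251/18442474240 ≈ -5.9801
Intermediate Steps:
(-427502 - 206291/257980)/(-404951 + 476439) = (-427502 - 206291*1/257980)/71488 = (-427502 - 206291/257980)*(1/71488) = -110287172251/257980*1/71488 = -110287172251/18442474240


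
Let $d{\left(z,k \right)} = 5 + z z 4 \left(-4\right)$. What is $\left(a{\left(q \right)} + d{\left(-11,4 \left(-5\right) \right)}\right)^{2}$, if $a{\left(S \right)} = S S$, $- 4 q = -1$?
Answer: $\frac{954501025}{256} \approx 3.7285 \cdot 10^{6}$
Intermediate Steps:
$q = \frac{1}{4}$ ($q = \left(- \frac{1}{4}\right) \left(-1\right) = \frac{1}{4} \approx 0.25$)
$a{\left(S \right)} = S^{2}$
$d{\left(z,k \right)} = 5 - 16 z^{2}$ ($d{\left(z,k \right)} = 5 + z 4 z \left(-4\right) = 5 + z \left(- 16 z\right) = 5 - 16 z^{2}$)
$\left(a{\left(q \right)} + d{\left(-11,4 \left(-5\right) \right)}\right)^{2} = \left(\left(\frac{1}{4}\right)^{2} + \left(5 - 16 \left(-11\right)^{2}\right)\right)^{2} = \left(\frac{1}{16} + \left(5 - 1936\right)\right)^{2} = \left(\frac{1}{16} - 1931\right)^{2} = \left(- \frac{30895}{16}\right)^{2} = \frac{954501025}{256}$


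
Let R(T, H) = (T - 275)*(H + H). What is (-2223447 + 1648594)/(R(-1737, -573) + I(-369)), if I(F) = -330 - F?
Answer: -574853/2305791 ≈ -0.24931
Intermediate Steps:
R(T, H) = 2*H*(-275 + T) (R(T, H) = (-275 + T)*(2*H) = 2*H*(-275 + T))
(-2223447 + 1648594)/(R(-1737, -573) + I(-369)) = (-2223447 + 1648594)/(2*(-573)*(-275 - 1737) + (-330 - 1*(-369))) = -574853/(2*(-573)*(-2012) + (-330 + 369)) = -574853/(2305752 + 39) = -574853/2305791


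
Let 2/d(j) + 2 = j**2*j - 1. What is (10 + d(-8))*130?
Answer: 133848/103 ≈ 1299.5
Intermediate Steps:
d(j) = 2/(-3 + j**3) (d(j) = 2/(-2 + (j**2*j - 1)) = 2/(-2 + (j**3 - 1)) = 2/(-2 + (-1 + j**3)) = 2/(-3 + j**3))
(10 + d(-8))*130 = (10 + 2/(-3 + (-8)**3))*130 = (10 + 2/(-3 - 512))*130 = (10 + 2/(-515))*130 = (10 + 2*(-1/515))*130 = (10 - 2/515)*130 = (5148/515)*130 = 133848/103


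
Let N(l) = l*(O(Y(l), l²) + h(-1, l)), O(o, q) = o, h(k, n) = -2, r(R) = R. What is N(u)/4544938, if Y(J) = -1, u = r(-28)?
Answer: 42/2272469 ≈ 1.8482e-5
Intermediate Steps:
u = -28
N(l) = -3*l (N(l) = l*(-1 - 2) = l*(-3) = -3*l)
N(u)/4544938 = -3*(-28)/4544938 = 84*(1/4544938) = 42/2272469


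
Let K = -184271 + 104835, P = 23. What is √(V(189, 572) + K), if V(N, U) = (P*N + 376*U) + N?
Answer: 2*√35043 ≈ 374.40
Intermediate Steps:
V(N, U) = 24*N + 376*U (V(N, U) = (23*N + 376*U) + N = 24*N + 376*U)
K = -79436
√(V(189, 572) + K) = √((24*189 + 376*572) - 79436) = √((4536 + 215072) - 79436) = √(219608 - 79436) = √140172 = 2*√35043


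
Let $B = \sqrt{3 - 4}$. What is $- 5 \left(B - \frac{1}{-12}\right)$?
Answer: $- \frac{5}{12} - 5 i \approx -0.41667 - 5.0 i$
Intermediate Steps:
$B = i$ ($B = \sqrt{-1} = i \approx 1.0 i$)
$- 5 \left(B - \frac{1}{-12}\right) = - 5 \left(i - \frac{1}{-12}\right) = - 5 \left(i - - \frac{1}{12}\right) = - 5 \left(i + \frac{1}{12}\right) = - 5 \left(\frac{1}{12} + i\right) = - \frac{5}{12} - 5 i$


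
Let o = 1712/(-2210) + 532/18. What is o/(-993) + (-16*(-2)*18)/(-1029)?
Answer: -1994249438/3387257055 ≈ -0.58875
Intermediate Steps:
o = 286226/9945 (o = 1712*(-1/2210) + 532*(1/18) = -856/1105 + 266/9 = 286226/9945 ≈ 28.781)
o/(-993) + (-16*(-2)*18)/(-1029) = (286226/9945)/(-993) + (-16*(-2)*18)/(-1029) = (286226/9945)*(-1/993) + (32*18)*(-1/1029) = -286226/9875385 + 576*(-1/1029) = -286226/9875385 - 192/343 = -1994249438/3387257055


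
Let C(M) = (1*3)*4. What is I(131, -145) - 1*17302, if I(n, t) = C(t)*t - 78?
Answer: -19120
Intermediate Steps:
C(M) = 12 (C(M) = 3*4 = 12)
I(n, t) = -78 + 12*t (I(n, t) = 12*t - 78 = -78 + 12*t)
I(131, -145) - 1*17302 = (-78 + 12*(-145)) - 1*17302 = (-78 - 1740) - 17302 = -1818 - 17302 = -19120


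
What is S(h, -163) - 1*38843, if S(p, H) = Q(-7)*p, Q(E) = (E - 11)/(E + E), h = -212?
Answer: -273809/7 ≈ -39116.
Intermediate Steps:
Q(E) = (-11 + E)/(2*E) (Q(E) = (-11 + E)/((2*E)) = (-11 + E)*(1/(2*E)) = (-11 + E)/(2*E))
S(p, H) = 9*p/7 (S(p, H) = ((½)*(-11 - 7)/(-7))*p = ((½)*(-⅐)*(-18))*p = 9*p/7)
S(h, -163) - 1*38843 = (9/7)*(-212) - 1*38843 = -1908/7 - 38843 = -273809/7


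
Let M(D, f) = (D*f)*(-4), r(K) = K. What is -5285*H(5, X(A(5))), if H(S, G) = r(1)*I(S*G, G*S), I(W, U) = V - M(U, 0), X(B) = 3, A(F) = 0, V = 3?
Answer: -15855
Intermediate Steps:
M(D, f) = -4*D*f
I(W, U) = 3 (I(W, U) = 3 - (-4)*U*0 = 3 - 1*0 = 3 + 0 = 3)
H(S, G) = 3 (H(S, G) = 1*3 = 3)
-5285*H(5, X(A(5))) = -5285*3 = -15855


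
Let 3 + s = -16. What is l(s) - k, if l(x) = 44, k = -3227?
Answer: 3271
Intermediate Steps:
s = -19 (s = -3 - 16 = -19)
l(s) - k = 44 - 1*(-3227) = 44 + 3227 = 3271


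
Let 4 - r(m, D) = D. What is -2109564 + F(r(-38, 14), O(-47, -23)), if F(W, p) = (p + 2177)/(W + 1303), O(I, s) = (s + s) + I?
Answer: -2727664168/1293 ≈ -2.1096e+6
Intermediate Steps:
r(m, D) = 4 - D
O(I, s) = I + 2*s (O(I, s) = 2*s + I = I + 2*s)
F(W, p) = (2177 + p)/(1303 + W)
-2109564 + F(r(-38, 14), O(-47, -23)) = -2109564 + (2177 + (-47 + 2*(-23)))/(1303 + (4 - 1*14)) = -2109564 + (2177 + (-47 - 46))/(1303 + (4 - 14)) = -2109564 + (2177 - 93)/(1303 - 10) = -2109564 + 2084/1293 = -2727664168/1293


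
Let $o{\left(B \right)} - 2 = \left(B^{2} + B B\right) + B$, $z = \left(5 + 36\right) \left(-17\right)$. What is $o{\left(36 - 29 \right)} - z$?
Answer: $804$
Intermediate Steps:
$z = -697$ ($z = 41 \left(-17\right) = -697$)
$o{\left(B \right)} = 2 + B + 2 B^{2}$ ($o{\left(B \right)} = 2 + \left(\left(B^{2} + B B\right) + B\right) = 2 + \left(\left(B^{2} + B^{2}\right) + B\right) = 2 + \left(2 B^{2} + B\right) = 2 + \left(B + 2 B^{2}\right) = 2 + B + 2 B^{2}$)
$o{\left(36 - 29 \right)} - z = \left(2 + \left(36 - 29\right) + 2 \left(36 - 29\right)^{2}\right) - -697 = \left(2 + 7 + 2 \cdot 7^{2}\right) + 697 = \left(2 + 7 + 2 \cdot 49\right) + 697 = \left(2 + 7 + 98\right) + 697 = 107 + 697 = 804$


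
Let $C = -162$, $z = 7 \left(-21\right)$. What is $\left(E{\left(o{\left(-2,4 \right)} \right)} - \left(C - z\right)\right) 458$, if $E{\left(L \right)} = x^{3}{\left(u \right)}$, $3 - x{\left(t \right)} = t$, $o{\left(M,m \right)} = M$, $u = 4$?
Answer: $6412$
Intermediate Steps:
$z = -147$
$x{\left(t \right)} = 3 - t$
$E{\left(L \right)} = -1$ ($E{\left(L \right)} = \left(3 - 4\right)^{3} = \left(-1\right)^{3} = -1$)
$\left(E{\left(o{\left(-2,4 \right)} \right)} - \left(C - z\right)\right) 458 = \left(-1 - -15\right) 458 = \left(-1 + \left(-147 + 162\right)\right) 458 = \left(-1 + 15\right) 458 = 14 \cdot 458 = 6412$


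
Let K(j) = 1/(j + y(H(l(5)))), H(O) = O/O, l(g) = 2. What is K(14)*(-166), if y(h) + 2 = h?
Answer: -166/13 ≈ -12.769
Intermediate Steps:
H(O) = 1
y(h) = -2 + h
K(j) = 1/(-1 + j) (K(j) = 1/(j + (-2 + 1)) = 1/(j - 1) = 1/(-1 + j))
K(14)*(-166) = -166/(-1 + 14) = -166/13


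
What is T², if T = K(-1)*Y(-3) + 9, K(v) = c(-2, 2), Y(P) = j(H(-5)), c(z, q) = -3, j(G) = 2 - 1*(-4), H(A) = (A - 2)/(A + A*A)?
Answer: 81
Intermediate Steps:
H(A) = (-2 + A)/(A + A²)
j(G) = 6 (j(G) = 2 + 4 = 6)
Y(P) = 6
K(v) = -3
T = -9 (T = -3*6 + 9 = -18 + 9 = -9)
T² = (-9)² = 81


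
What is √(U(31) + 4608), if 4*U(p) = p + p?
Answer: √18494/2 ≈ 67.996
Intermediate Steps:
U(p) = p/2 (U(p) = (p + p)/4 = (2*p)/4 = p/2)
√(U(31) + 4608) = √((½)*31 + 4608) = √(31/2 + 4608) = √(9247/2) = √18494/2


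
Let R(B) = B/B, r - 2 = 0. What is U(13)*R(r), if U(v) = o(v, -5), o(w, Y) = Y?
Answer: -5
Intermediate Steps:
r = 2 (r = 2 + 0 = 2)
U(v) = -5
R(B) = 1
U(13)*R(r) = -5*1 = -5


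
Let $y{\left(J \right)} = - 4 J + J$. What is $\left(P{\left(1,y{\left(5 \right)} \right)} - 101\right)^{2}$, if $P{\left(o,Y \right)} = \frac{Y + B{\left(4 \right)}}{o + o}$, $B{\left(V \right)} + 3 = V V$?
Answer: $10404$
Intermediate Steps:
$y{\left(J \right)} = - 3 J$
$B{\left(V \right)} = -3 + V^{2}$ ($B{\left(V \right)} = -3 + V V = -3 + V^{2}$)
$P{\left(o,Y \right)} = \frac{13 + Y}{2 o}$ ($P{\left(o,Y \right)} = \frac{Y - \left(3 - 4^{2}\right)}{o + o} = \frac{Y + \left(-3 + 16\right)}{2 o} = \left(Y + 13\right) \frac{1}{2 o} = \left(13 + Y\right) \frac{1}{2 o} = \frac{13 + Y}{2 o}$)
$\left(P{\left(1,y{\left(5 \right)} \right)} - 101\right)^{2} = \left(\frac{13 - 15}{2 \cdot 1} - 101\right)^{2} = \left(\frac{1}{2} \cdot 1 \left(13 - 15\right) - 101\right)^{2} = \left(\frac{1}{2} \cdot 1 \left(-2\right) - 101\right)^{2} = \left(-1 - 101\right)^{2} = \left(-102\right)^{2} = 10404$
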